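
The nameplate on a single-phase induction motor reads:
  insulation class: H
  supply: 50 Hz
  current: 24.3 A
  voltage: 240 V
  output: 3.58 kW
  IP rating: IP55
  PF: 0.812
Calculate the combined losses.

1.16 kW

P_in = V·I·cosφ = 240×24.3×0.812 = 4736 W
P_out = 3580 W
Losses = P_in − P_out = 4736 − 3580 = 1156 W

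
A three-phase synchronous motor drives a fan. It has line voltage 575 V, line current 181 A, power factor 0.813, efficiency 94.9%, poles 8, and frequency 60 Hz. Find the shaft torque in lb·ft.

P_in = √3·V·I·cosφ = 1.732 × 575 × 181 × 0.813 = 146550 W
P_out = η·P_in = 0.949 × 146550 = 139076 W
n = n_s = 120×60/8 = 900 rpm (synchronous)
ω = 2π×900/60 = 94.25 rad/s
τ = P_out/ω = 139076/94.25 = 1476 N·m
In lb·ft: 1476/1.356 = 1090 lb·ft

1090 lb·ft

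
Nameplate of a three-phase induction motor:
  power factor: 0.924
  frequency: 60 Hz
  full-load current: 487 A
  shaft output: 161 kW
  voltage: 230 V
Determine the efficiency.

P_out = 161 kW = 161000 W
P_in = √3·V_L·I_L·cosφ = 1.732 × 230 × 487 × 0.924 = 179257 W
η = P_out / P_in = 161000 / 179257 = 0.898 = 89.8%

89.8 %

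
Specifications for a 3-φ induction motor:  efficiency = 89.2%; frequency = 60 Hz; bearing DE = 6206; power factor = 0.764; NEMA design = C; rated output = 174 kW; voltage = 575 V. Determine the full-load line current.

256 A

P_out = 174 kW = 174000 W
P_in = P_out / η = 174000 / 0.892 = 195067 W
I_L = P_in / (√3·V_L·cosφ) = 195067 / (1.732 × 575 × 0.764) = 256 A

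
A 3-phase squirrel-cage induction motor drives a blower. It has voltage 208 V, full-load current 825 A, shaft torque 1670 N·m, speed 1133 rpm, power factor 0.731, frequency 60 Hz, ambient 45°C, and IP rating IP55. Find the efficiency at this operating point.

ω = 2π × 1133/60 = 118.6 rad/s; P_out = τω = 1670 × 118.6 = 198062 W
P_in = √3·V_L·I_L·cosφ = 1.732 × 208 × 825 × 0.731 = 217261 W
η = P_out / P_in = 198062 / 217261 = 0.912 = 91.2%

91.2 %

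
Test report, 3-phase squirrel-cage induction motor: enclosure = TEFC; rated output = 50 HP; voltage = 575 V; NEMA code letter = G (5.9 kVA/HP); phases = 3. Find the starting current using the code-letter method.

S_LR = 5.9 × 50 = 295 kVA
I_LR = S_LR/(√3·V_L) = 295000/(1.732×575) = 296 A

296 A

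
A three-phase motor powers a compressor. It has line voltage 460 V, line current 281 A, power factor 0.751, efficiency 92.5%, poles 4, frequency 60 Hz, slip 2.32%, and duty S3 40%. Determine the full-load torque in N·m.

P_in = √3·V·I·cosφ = 1.732 × 460 × 281 × 0.751 = 168133 W
P_out = η·P_in = 0.925 × 168133 = 155523 W
n_s = 120×60/4 = 1800 rpm; n = 1800×(1−0.0232) = 1758 rpm
ω = 2π×1758/60 = 184.1 rad/s
τ = P_out/ω = 155523/184.1 = 845 N·m

845 N·m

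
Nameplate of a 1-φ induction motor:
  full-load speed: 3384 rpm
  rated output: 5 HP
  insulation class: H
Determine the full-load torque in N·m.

P_out = 5 × 746 = 3730 W
ω = 2π × 3384/60 = 354.4 rad/s
τ = P_out/ω = 3730/354.4 = 10.5 N·m

10.5 N·m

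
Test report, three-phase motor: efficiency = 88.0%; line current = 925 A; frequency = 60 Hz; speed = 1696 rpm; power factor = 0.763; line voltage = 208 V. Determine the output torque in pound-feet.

P_in = √3·V·I·cosφ = 1.732 × 208 × 925 × 0.763 = 254260 W
P_out = η·P_in = 0.88 × 254260 = 223749 W
n = 1696 rpm
ω = 2π×1696/60 = 177.6 rad/s
τ = P_out/ω = 223749/177.6 = 1260 N·m
In lb·ft: 1260/1.356 = 929 lb·ft

929 lb·ft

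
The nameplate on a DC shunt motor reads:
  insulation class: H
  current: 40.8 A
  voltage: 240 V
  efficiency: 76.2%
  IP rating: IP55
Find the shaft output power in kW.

7.46 kW

P_in = V·I = 240 × 40.8 = 9792 W
P_out = η·P_in = 0.762 × 9792 = 7462 W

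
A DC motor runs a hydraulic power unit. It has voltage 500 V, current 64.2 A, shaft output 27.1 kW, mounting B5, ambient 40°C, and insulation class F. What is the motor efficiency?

P_out = 27.1 kW = 27100 W
P_in = V·I = 500 × 64.2 = 32100 W
η = P_out / P_in = 27100 / 32100 = 0.844 = 84.4%

84.4 %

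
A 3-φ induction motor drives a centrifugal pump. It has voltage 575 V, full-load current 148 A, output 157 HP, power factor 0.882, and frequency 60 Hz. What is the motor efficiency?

P_out = 157 × 746 = 117122 W
P_in = √3·V_L·I_L·cosφ = 1.732 × 575 × 148 × 0.882 = 130001 W
η = P_out / P_in = 117122 / 130001 = 0.901 = 90.1%

90.1 %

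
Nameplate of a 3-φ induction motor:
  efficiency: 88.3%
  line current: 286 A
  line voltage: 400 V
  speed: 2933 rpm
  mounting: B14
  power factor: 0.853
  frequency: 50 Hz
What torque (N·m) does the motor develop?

P_in = √3·V·I·cosφ = 1.732 × 400 × 286 × 0.853 = 169014 W
P_out = η·P_in = 0.883 × 169014 = 149239 W
n = 2933 rpm
ω = 2π×2933/60 = 307.1 rad/s
τ = P_out/ω = 149239/307.1 = 486 N·m

486 N·m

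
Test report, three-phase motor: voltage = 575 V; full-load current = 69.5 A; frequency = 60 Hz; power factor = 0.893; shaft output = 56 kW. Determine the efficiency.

90.6 %

P_out = 56 kW = 56000 W
P_in = √3·V_L·I_L·cosφ = 1.732 × 575 × 69.5 × 0.893 = 61809 W
η = P_out / P_in = 56000 / 61809 = 0.906 = 90.6%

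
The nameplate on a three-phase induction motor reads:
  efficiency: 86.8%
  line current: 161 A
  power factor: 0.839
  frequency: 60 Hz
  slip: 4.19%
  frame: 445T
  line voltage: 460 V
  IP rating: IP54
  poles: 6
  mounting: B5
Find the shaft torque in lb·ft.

572 lb·ft

P_in = √3·V·I·cosφ = 1.732 × 460 × 161 × 0.839 = 107620 W
P_out = η·P_in = 0.868 × 107620 = 93414 W
n_s = 120×60/6 = 1200 rpm; n = 1200×(1−0.0419) = 1150 rpm
ω = 2π×1150/60 = 120.4 rad/s
τ = P_out/ω = 93414/120.4 = 775.9 N·m
In lb·ft: 775.9/1.356 = 572 lb·ft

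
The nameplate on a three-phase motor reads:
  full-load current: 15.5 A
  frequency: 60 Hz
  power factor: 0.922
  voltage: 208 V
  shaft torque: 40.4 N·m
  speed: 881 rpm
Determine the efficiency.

ω = 2π × 881/60 = 92.26 rad/s; P_out = τω = 40.4 × 92.26 = 3727 W
P_in = √3·V_L·I_L·cosφ = 1.732 × 208 × 15.5 × 0.922 = 5148 W
η = P_out / P_in = 3727 / 5148 = 0.724 = 72.4%

72.4 %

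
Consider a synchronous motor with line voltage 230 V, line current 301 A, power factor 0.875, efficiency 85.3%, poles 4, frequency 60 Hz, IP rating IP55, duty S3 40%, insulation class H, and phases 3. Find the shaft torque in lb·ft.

350 lb·ft

P_in = √3·V·I·cosφ = 1.732 × 230 × 301 × 0.875 = 104918 W
P_out = η·P_in = 0.853 × 104918 = 89495 W
n = n_s = 120×60/4 = 1800 rpm (synchronous)
ω = 2π×1800/60 = 188.5 rad/s
τ = P_out/ω = 89495/188.5 = 474.8 N·m
In lb·ft: 474.8/1.356 = 350 lb·ft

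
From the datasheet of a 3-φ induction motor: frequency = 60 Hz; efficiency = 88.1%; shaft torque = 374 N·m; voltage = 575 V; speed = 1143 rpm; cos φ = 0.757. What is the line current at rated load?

67.4 A

ω = 2π×1143/60 = 119.7 rad/s; P_out = τω = 374 × 119.7 = 44768 W
P_in = P_out / η = 44768 / 0.881 = 50815 W
I_L = P_in / (√3·V_L·cosφ) = 50815 / (1.732 × 575 × 0.757) = 67.4 A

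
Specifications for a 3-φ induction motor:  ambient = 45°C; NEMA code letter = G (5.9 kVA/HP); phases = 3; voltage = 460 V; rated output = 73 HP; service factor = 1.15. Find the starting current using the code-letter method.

541 A

S_LR = 5.9 × 73 = 430.7 kVA
I_LR = S_LR/(√3·V_L) = 430700/(1.732×460) = 541 A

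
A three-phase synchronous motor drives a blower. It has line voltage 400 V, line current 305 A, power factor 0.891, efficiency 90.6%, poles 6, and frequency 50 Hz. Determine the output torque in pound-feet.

P_in = √3·V·I·cosφ = 1.732 × 400 × 305 × 0.891 = 188272 W
P_out = η·P_in = 0.906 × 188272 = 170574 W
n = n_s = 120×50/6 = 1000 rpm (synchronous)
ω = 2π×1000/60 = 104.7 rad/s
τ = P_out/ω = 170574/104.7 = 1629 N·m
In lb·ft: 1629/1.356 = 1200 lb·ft

1200 lb·ft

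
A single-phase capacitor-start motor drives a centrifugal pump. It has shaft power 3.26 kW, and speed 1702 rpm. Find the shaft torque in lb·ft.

ω = 2π × 1702/60 = 178.2 rad/s
τ = P/ω = 3260/178.2 = 18.29 N·m
In lb·ft: 18.29/1.356 = 13.5 lb·ft

13.5 lb·ft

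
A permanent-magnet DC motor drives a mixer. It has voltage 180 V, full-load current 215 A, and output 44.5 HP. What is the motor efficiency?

P_out = 44.5 × 746 = 33197 W
P_in = V·I = 180 × 215 = 38700 W
η = P_out / P_in = 33197 / 38700 = 0.858 = 85.8%

85.8 %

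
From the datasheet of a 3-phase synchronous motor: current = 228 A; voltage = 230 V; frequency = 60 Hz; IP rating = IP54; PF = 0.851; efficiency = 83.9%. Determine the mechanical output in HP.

P_in = √3·V·I·cosφ = 1.732 × 230 × 228 × 0.851 = 77293 W
P_out = η·P_in = 0.839 × 77293 = 64849 W
= 64849/746 = 86.9 HP

86.9 HP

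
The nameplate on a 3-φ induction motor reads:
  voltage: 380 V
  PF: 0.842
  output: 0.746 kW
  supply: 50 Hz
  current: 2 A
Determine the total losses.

P_in = √3·V·I·cosφ = 1.732×380×2×0.842 = 1108 W
P_out = 746 W
Losses = P_in − P_out = 1108 − 746 = 362 W

362 W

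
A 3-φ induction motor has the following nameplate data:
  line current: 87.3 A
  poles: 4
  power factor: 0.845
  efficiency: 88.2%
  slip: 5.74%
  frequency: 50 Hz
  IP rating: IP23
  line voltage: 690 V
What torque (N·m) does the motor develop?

P_in = √3·V·I·cosφ = 1.732 × 690 × 87.3 × 0.845 = 88159 W
P_out = η·P_in = 0.882 × 88159 = 77756 W
n_s = 120×50/4 = 1500 rpm; n = 1500×(1−0.0574) = 1414 rpm
ω = 2π×1414/60 = 148.1 rad/s
τ = P_out/ω = 77756/148.1 = 525 N·m

525 N·m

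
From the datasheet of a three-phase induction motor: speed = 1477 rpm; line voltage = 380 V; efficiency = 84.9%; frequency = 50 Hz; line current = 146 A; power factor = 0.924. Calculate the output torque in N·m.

P_in = √3·V·I·cosφ = 1.732 × 380 × 146 × 0.924 = 88788 W
P_out = η·P_in = 0.849 × 88788 = 75381 W
n = 1477 rpm
ω = 2π×1477/60 = 154.7 rad/s
τ = P_out/ω = 75381/154.7 = 487 N·m

487 N·m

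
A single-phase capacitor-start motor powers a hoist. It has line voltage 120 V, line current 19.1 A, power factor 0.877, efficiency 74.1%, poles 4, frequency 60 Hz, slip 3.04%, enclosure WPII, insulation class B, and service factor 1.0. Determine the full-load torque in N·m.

8.15 N·m

P_in = V·I·cosφ = 120 × 19.1 × 0.877 = 2010 W
P_out = η·P_in = 0.741 × 2010 = 1489 W
n_s = 120×60/4 = 1800 rpm; n = 1800×(1−0.0304) = 1745 rpm
ω = 2π×1745/60 = 182.7 rad/s
τ = P_out/ω = 1489/182.7 = 8.15 N·m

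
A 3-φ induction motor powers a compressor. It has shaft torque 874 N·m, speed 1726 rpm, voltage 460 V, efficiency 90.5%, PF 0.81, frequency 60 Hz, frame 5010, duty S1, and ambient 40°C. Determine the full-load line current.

270 A

ω = 2π×1726/60 = 180.7 rad/s; P_out = τω = 874 × 180.7 = 157932 W
P_in = P_out / η = 157932 / 0.905 = 174510 W
I_L = P_in / (√3·V_L·cosφ) = 174510 / (1.732 × 460 × 0.81) = 270 A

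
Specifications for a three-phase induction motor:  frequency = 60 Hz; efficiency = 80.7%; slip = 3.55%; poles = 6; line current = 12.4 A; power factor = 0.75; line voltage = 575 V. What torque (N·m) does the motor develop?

P_in = √3·V·I·cosφ = 1.732 × 575 × 12.4 × 0.75 = 9262 W
P_out = η·P_in = 0.807 × 9262 = 7474 W
n_s = 120×60/6 = 1200 rpm; n = 1200×(1−0.0355) = 1157 rpm
ω = 2π×1157/60 = 121.2 rad/s
τ = P_out/ω = 7474/121.2 = 61.7 N·m

61.7 N·m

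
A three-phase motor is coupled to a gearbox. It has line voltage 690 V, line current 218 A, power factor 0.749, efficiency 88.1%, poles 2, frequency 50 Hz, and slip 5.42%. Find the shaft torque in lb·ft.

427 lb·ft

P_in = √3·V·I·cosφ = 1.732 × 690 × 218 × 0.749 = 195135 W
P_out = η·P_in = 0.881 × 195135 = 171914 W
n_s = 120×50/2 = 3000 rpm; n = 3000×(1−0.0542) = 2837 rpm
ω = 2π×2837/60 = 297.1 rad/s
τ = P_out/ω = 171914/297.1 = 578.6 N·m
In lb·ft: 578.6/1.356 = 427 lb·ft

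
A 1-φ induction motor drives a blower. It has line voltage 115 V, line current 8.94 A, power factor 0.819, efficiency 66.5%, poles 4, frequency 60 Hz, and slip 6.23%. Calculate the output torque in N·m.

P_in = V·I·cosφ = 115 × 8.94 × 0.819 = 842 W
P_out = η·P_in = 0.665 × 842 = 560 W
n_s = 120×60/4 = 1800 rpm; n = 1800×(1−0.0623) = 1688 rpm
ω = 2π×1688/60 = 176.8 rad/s
τ = P_out/ω = 560/176.8 = 3.17 N·m

3.17 N·m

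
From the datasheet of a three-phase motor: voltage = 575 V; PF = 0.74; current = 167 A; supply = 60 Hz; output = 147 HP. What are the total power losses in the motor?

13.4 kW

P_in = √3·V·I·cosφ = 1.732×575×167×0.74 = 123073 W
P_out = 147×746 = 109662 W
Losses = P_in − P_out = 123073 − 109662 = 13411 W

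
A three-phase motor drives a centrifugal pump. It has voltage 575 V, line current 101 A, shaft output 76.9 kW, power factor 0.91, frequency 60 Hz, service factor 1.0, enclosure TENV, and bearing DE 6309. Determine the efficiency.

P_out = 76.9 kW = 76900 W
P_in = √3·V_L·I_L·cosφ = 1.732 × 575 × 101 × 0.91 = 91533 W
η = P_out / P_in = 76900 / 91533 = 0.840 = 84.0%

84.0 %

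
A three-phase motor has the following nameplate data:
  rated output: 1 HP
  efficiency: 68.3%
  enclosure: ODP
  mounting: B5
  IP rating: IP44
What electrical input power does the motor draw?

1.09 kW

P_out = 1 × 746 = 746 W
P_in = P_out/η = 746/0.683 = 1092 W = 1.09 kW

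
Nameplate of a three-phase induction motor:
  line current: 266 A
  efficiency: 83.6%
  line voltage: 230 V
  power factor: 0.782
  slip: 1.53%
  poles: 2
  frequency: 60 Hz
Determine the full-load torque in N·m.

P_in = √3·V·I·cosφ = 1.732 × 230 × 266 × 0.782 = 82864 W
P_out = η·P_in = 0.836 × 82864 = 69274 W
n_s = 120×60/2 = 3600 rpm; n = 3600×(1−0.0153) = 3545 rpm
ω = 2π×3545/60 = 371.2 rad/s
τ = P_out/ω = 69274/371.2 = 187 N·m

187 N·m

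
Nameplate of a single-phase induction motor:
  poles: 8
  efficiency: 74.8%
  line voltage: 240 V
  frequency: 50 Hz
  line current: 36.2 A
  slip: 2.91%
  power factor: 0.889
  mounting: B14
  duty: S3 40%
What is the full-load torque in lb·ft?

55.9 lb·ft

P_in = V·I·cosφ = 240 × 36.2 × 0.889 = 7724 W
P_out = η·P_in = 0.748 × 7724 = 5778 W
n_s = 120×50/8 = 750 rpm; n = 750×(1−0.0291) = 728 rpm
ω = 2π×728/60 = 76.24 rad/s
τ = P_out/ω = 5778/76.24 = 75.79 N·m
In lb·ft: 75.79/1.356 = 55.9 lb·ft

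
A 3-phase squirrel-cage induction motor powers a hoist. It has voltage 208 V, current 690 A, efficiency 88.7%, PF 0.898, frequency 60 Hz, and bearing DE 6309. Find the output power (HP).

P_in = √3·V·I·cosφ = 1.732 × 208 × 690 × 0.898 = 223222 W
P_out = η·P_in = 0.887 × 223222 = 197998 W
= 197998/746 = 265 HP

265 HP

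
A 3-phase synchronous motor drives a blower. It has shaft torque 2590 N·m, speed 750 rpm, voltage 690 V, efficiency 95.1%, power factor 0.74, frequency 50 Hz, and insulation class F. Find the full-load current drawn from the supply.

242 A

ω = 2π×750/60 = 78.54 rad/s; P_out = τω = 2590 × 78.54 = 203419 W
P_in = P_out / η = 203419 / 0.951 = 213900 W
I_L = P_in / (√3·V_L·cosφ) = 213900 / (1.732 × 690 × 0.74) = 242 A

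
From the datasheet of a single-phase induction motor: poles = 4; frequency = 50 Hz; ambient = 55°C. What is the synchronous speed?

n_s = 120f/p = 120×50/4 = 1500 rpm

1500 rpm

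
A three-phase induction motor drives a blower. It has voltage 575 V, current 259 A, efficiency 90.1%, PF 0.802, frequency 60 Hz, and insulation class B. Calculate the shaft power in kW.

P_in = √3·V·I·cosφ = 1.732 × 575 × 259 × 0.802 = 206866 W
P_out = η·P_in = 0.901 × 206866 = 186386 W

186 kW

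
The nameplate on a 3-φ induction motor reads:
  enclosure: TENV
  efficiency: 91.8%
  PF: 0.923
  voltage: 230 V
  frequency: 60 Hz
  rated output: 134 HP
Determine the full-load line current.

P_out = 134 × 746 = 99964 W
P_in = P_out / η = 99964 / 0.918 = 108893 W
I_L = P_in / (√3·V_L·cosφ) = 108893 / (1.732 × 230 × 0.923) = 296 A

296 A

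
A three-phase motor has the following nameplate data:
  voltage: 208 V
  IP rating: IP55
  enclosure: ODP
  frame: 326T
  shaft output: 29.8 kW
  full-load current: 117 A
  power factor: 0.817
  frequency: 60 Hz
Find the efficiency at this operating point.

86.5 %

P_out = 29.8 kW = 29800 W
P_in = √3·V_L·I_L·cosφ = 1.732 × 208 × 117 × 0.817 = 34437 W
η = P_out / P_in = 29800 / 34437 = 0.865 = 86.5%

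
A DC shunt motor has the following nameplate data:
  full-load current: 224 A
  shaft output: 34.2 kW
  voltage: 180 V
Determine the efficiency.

P_out = 34.2 kW = 34200 W
P_in = V·I = 180 × 224 = 40320 W
η = P_out / P_in = 34200 / 40320 = 0.848 = 84.8%

84.8 %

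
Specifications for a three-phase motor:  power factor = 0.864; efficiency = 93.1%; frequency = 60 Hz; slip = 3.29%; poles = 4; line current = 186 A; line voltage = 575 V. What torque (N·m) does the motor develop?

P_in = √3·V·I·cosφ = 1.732 × 575 × 186 × 0.864 = 160045 W
P_out = η·P_in = 0.931 × 160045 = 149002 W
n_s = 120×60/4 = 1800 rpm; n = 1800×(1−0.0329) = 1741 rpm
ω = 2π×1741/60 = 182.3 rad/s
τ = P_out/ω = 149002/182.3 = 817 N·m

817 N·m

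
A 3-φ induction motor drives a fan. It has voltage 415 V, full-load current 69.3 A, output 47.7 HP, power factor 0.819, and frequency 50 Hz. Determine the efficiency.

P_out = 47.7 × 746 = 35584 W
P_in = √3·V_L·I_L·cosφ = 1.732 × 415 × 69.3 × 0.819 = 40796 W
η = P_out / P_in = 35584 / 40796 = 0.872 = 87.2%

87.2 %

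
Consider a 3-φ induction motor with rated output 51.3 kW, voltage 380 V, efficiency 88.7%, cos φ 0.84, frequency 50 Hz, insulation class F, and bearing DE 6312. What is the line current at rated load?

105 A

P_out = 51.3 kW = 51300 W
P_in = P_out / η = 51300 / 0.887 = 57835 W
I_L = P_in / (√3·V_L·cosφ) = 57835 / (1.732 × 380 × 0.84) = 105 A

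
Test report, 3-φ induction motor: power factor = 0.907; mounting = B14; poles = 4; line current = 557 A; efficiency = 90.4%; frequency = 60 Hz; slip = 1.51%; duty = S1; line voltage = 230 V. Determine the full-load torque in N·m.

980 N·m

P_in = √3·V·I·cosφ = 1.732 × 230 × 557 × 0.907 = 201251 W
P_out = η·P_in = 0.904 × 201251 = 181931 W
n_s = 120×60/4 = 1800 rpm; n = 1800×(1−0.0151) = 1773 rpm
ω = 2π×1773/60 = 185.7 rad/s
τ = P_out/ω = 181931/185.7 = 980 N·m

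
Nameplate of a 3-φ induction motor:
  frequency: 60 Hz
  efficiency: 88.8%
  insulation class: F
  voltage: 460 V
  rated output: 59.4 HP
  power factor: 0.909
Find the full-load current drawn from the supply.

68.9 A

P_out = 59.4 × 746 = 44312 W
P_in = P_out / η = 44312 / 0.888 = 49901 W
I_L = P_in / (√3·V_L·cosφ) = 49901 / (1.732 × 460 × 0.909) = 68.9 A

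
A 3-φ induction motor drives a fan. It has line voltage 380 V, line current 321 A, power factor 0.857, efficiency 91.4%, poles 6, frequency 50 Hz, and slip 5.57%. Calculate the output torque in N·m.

P_in = √3·V·I·cosφ = 1.732 × 380 × 321 × 0.857 = 181058 W
P_out = η·P_in = 0.914 × 181058 = 165487 W
n_s = 120×50/6 = 1000 rpm; n = 1000×(1−0.0557) = 944 rpm
ω = 2π×944/60 = 98.86 rad/s
τ = P_out/ω = 165487/98.86 = 1670 N·m

1670 N·m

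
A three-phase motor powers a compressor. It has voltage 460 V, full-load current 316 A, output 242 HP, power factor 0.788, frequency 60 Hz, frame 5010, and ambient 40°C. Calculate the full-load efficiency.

91.0 %

P_out = 242 × 746 = 180532 W
P_in = √3·V_L·I_L·cosφ = 1.732 × 460 × 316 × 0.788 = 198390 W
η = P_out / P_in = 180532 / 198390 = 0.910 = 91.0%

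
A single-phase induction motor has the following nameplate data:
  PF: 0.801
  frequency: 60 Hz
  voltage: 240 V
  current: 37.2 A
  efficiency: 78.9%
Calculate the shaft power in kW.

5.64 kW

P_in = V·I·cosφ = 240 × 37.2 × 0.801 = 7151 W
P_out = η·P_in = 0.789 × 7151 = 5642 W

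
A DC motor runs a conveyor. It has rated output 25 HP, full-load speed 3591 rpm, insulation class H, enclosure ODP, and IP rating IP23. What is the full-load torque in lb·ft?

36.6 lb·ft

P_out = 25 × 746 = 18650 W
ω = 2π × 3591/60 = 376 rad/s
τ = P_out/ω = 18650/376 = 49.6 N·m
In lb·ft: 49.6/1.356 = 36.6 lb·ft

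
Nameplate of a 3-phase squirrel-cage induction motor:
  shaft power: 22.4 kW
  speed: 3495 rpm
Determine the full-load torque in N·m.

ω = 2π × 3495/60 = 366 rad/s
τ = P/ω = 22400/366 = 61.2 N·m

61.2 N·m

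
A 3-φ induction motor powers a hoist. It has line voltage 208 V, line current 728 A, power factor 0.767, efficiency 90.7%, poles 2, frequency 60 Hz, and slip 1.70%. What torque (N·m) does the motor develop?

P_in = √3·V·I·cosφ = 1.732 × 208 × 728 × 0.767 = 201158 W
P_out = η·P_in = 0.907 × 201158 = 182450 W
n_s = 120×60/2 = 3600 rpm; n = 3600×(1−0.017) = 3539 rpm
ω = 2π×3539/60 = 370.6 rad/s
τ = P_out/ω = 182450/370.6 = 492 N·m

492 N·m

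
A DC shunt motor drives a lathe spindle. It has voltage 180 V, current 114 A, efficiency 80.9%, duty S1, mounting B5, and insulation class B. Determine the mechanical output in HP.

P_in = V·I = 180 × 114 = 20520 W
P_out = η·P_in = 0.809 × 20520 = 16601 W
= 16601/746 = 22.3 HP

22.3 HP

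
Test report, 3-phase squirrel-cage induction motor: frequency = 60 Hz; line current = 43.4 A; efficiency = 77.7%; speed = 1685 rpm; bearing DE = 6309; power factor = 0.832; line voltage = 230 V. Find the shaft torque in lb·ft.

P_in = √3·V·I·cosφ = 1.732 × 230 × 43.4 × 0.832 = 14384 W
P_out = η·P_in = 0.777 × 14384 = 11176 W
n = 1685 rpm
ω = 2π×1685/60 = 176.5 rad/s
τ = P_out/ω = 11176/176.5 = 63.32 N·m
In lb·ft: 63.32/1.356 = 46.7 lb·ft

46.7 lb·ft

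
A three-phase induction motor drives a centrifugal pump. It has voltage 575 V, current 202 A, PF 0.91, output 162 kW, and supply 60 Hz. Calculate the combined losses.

P_in = √3·V·I·cosφ = 1.732×575×202×0.91 = 183066 W
P_out = 162000 W
Losses = P_in − P_out = 183066 − 162000 = 21066 W

21100 W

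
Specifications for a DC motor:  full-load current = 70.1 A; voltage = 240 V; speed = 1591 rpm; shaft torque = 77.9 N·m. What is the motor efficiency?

ω = 2π × 1591/60 = 166.6 rad/s; P_out = τω = 77.9 × 166.6 = 12978 W
P_in = V·I = 240 × 70.1 = 16824 W
η = P_out / P_in = 12978 / 16824 = 0.771 = 77.1%

77.1 %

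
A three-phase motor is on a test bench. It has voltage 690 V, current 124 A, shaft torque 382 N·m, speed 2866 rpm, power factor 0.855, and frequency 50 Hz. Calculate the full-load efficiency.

90.5 %

ω = 2π × 2866/60 = 300.1 rad/s; P_out = τω = 382 × 300.1 = 114638 W
P_in = √3·V_L·I_L·cosφ = 1.732 × 690 × 124 × 0.855 = 126702 W
η = P_out / P_in = 114638 / 126702 = 0.905 = 90.5%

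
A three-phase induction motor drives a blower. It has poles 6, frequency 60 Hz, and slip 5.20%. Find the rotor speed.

n_s = 120f/p = 120×60/6 = 1200 rpm
n = n_s(1 − s) = 1200 × (1 − 0.052) = 1138 rpm

1138 rpm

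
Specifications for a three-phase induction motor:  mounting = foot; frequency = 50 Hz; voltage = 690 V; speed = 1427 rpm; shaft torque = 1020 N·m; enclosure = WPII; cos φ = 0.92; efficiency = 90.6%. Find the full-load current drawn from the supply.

153 A

ω = 2π×1427/60 = 149.4 rad/s; P_out = τω = 1020 × 149.4 = 152388 W
P_in = P_out / η = 152388 / 0.906 = 168199 W
I_L = P_in / (√3·V_L·cosφ) = 168199 / (1.732 × 690 × 0.92) = 153 A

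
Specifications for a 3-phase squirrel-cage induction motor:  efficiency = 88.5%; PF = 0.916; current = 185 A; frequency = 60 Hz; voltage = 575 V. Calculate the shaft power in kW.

P_in = √3·V·I·cosφ = 1.732 × 575 × 185 × 0.916 = 168765 W
P_out = η·P_in = 0.885 × 168765 = 149357 W

149 kW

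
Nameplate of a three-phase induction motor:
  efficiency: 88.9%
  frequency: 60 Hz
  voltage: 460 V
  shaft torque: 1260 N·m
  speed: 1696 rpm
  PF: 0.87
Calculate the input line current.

363 A

ω = 2π×1696/60 = 177.6 rad/s; P_out = τω = 1260 × 177.6 = 223776 W
P_in = P_out / η = 223776 / 0.889 = 251717 W
I_L = P_in / (√3·V_L·cosφ) = 251717 / (1.732 × 460 × 0.87) = 363 A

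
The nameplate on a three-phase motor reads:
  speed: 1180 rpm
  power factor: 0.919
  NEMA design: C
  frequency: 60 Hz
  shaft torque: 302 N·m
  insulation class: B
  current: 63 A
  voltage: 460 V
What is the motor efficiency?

80.9 %

ω = 2π × 1180/60 = 123.6 rad/s; P_out = τω = 302 × 123.6 = 37327 W
P_in = √3·V_L·I_L·cosφ = 1.732 × 460 × 63 × 0.919 = 46128 W
η = P_out / P_in = 37327 / 46128 = 0.809 = 80.9%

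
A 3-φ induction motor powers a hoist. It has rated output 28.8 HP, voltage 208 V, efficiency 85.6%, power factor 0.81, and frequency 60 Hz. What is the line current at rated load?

P_out = 28.8 × 746 = 21485 W
P_in = P_out / η = 21485 / 0.856 = 25099 W
I_L = P_in / (√3·V_L·cosφ) = 25099 / (1.732 × 208 × 0.81) = 86 A

86 A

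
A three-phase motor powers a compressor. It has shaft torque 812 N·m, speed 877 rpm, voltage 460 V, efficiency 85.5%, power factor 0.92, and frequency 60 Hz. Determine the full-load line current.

119 A

ω = 2π×877/60 = 91.84 rad/s; P_out = τω = 812 × 91.84 = 74574 W
P_in = P_out / η = 74574 / 0.855 = 87221 W
I_L = P_in / (√3·V_L·cosφ) = 87221 / (1.732 × 460 × 0.92) = 119 A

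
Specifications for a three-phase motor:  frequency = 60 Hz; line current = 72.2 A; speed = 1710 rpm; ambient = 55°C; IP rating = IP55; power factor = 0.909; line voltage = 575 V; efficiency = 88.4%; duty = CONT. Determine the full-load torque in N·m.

P_in = √3·V·I·cosφ = 1.732 × 575 × 72.2 × 0.909 = 65361 W
P_out = η·P_in = 0.884 × 65361 = 57779 W
n = 1710 rpm
ω = 2π×1710/60 = 179.1 rad/s
τ = P_out/ω = 57779/179.1 = 323 N·m

323 N·m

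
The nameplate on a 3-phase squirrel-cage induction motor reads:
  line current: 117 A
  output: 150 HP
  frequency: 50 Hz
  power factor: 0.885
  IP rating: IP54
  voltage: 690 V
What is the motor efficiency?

90.4 %

P_out = 150 × 746 = 111900 W
P_in = √3·V_L·I_L·cosφ = 1.732 × 690 × 117 × 0.885 = 123745 W
η = P_out / P_in = 111900 / 123745 = 0.904 = 90.4%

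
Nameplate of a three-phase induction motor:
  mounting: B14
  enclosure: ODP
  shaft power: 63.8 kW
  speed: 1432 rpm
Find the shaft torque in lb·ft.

314 lb·ft

ω = 2π × 1432/60 = 150 rad/s
τ = P/ω = 63800/150 = 425.3 N·m
In lb·ft: 425.3/1.356 = 314 lb·ft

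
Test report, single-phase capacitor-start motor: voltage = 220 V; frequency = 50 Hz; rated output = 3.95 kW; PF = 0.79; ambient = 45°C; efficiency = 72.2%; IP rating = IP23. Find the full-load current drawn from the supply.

P_out = 3.95 kW = 3950 W
P_in = P_out / η = 3950 / 0.722 = 5471 W
I = P_in / (V·cosφ) = 5471 / (220 × 0.79) = 31.5 A

31.5 A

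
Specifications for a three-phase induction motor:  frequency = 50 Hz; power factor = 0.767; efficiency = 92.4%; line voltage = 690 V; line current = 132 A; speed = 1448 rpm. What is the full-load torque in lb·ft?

P_in = √3·V·I·cosφ = 1.732 × 690 × 132 × 0.767 = 120995 W
P_out = η·P_in = 0.924 × 120995 = 111799 W
n = 1448 rpm
ω = 2π×1448/60 = 151.6 rad/s
τ = P_out/ω = 111799/151.6 = 737.5 N·m
In lb·ft: 737.5/1.356 = 544 lb·ft

544 lb·ft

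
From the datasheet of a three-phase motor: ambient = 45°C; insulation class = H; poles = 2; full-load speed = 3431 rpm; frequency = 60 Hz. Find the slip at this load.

n_s = 120f/p = 120×60/2 = 3600 rpm
s = (n_s − n)/n_s = (3600 − 3431)/3600 = 0.0469

4.69 %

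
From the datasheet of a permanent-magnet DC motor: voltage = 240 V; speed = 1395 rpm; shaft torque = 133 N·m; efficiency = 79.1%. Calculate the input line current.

102 A

ω = 2π×1395/60 = 146.1 rad/s; P_out = τω = 133 × 146.1 = 19431 W
P_in = P_out / η = 19431 / 0.791 = 24565 W
I = P_in / V = 24565 / 240 = 102 A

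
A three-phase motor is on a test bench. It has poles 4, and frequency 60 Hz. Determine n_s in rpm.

n_s = 120f/p = 120×60/4 = 1800 rpm

1800 rpm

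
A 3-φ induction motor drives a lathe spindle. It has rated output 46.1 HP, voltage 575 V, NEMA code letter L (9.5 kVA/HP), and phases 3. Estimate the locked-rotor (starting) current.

440 A

S_LR = 9.5 × 46.1 = 437.95 kVA
I_LR = S_LR/(√3·V_L) = 437950/(1.732×575) = 440 A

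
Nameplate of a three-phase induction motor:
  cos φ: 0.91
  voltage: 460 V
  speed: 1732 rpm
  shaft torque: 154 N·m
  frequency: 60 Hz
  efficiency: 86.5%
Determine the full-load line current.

ω = 2π×1732/60 = 181.4 rad/s; P_out = τω = 154 × 181.4 = 27936 W
P_in = P_out / η = 27936 / 0.865 = 32296 W
I_L = P_in / (√3·V_L·cosφ) = 32296 / (1.732 × 460 × 0.91) = 44.5 A

44.5 A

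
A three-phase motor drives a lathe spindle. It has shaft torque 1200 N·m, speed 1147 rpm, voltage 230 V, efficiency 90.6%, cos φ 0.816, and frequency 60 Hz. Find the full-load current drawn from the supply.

489 A

ω = 2π×1147/60 = 120.1 rad/s; P_out = τω = 1200 × 120.1 = 144120 W
P_in = P_out / η = 144120 / 0.906 = 159073 W
I_L = P_in / (√3·V_L·cosφ) = 159073 / (1.732 × 230 × 0.816) = 489 A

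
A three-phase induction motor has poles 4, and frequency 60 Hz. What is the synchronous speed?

n_s = 120f/p = 120×60/4 = 1800 rpm

1800 rpm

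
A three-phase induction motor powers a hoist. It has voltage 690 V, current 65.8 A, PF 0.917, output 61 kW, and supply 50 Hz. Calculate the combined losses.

11.1 kW

P_in = √3·V·I·cosφ = 1.732×690×65.8×0.917 = 72109 W
P_out = 61000 W
Losses = P_in − P_out = 72109 − 61000 = 11109 W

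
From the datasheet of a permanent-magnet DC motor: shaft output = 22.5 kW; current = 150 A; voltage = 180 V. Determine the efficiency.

P_out = 22.5 kW = 22500 W
P_in = V·I = 180 × 150 = 27000 W
η = P_out / P_in = 22500 / 27000 = 0.833 = 83.3%

83.3 %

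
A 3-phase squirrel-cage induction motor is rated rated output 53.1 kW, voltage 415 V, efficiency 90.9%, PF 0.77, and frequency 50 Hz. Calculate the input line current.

106 A

P_out = 53.1 kW = 53100 W
P_in = P_out / η = 53100 / 0.909 = 58416 W
I_L = P_in / (√3·V_L·cosφ) = 58416 / (1.732 × 415 × 0.77) = 106 A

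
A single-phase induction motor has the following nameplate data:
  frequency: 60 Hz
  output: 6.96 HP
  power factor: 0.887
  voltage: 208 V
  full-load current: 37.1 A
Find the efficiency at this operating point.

75.9 %

P_out = 6.96 × 746 = 5192 W
P_in = V·I·cosφ = 208 × 37.1 × 0.887 = 6845 W
η = P_out / P_in = 5192 / 6845 = 0.759 = 75.9%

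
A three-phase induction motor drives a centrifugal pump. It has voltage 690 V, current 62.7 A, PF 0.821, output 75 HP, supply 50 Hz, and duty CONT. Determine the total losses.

5570 W

P_in = √3·V·I·cosφ = 1.732×690×62.7×0.821 = 61519 W
P_out = 75×746 = 55950 W
Losses = P_in − P_out = 61519 − 55950 = 5569 W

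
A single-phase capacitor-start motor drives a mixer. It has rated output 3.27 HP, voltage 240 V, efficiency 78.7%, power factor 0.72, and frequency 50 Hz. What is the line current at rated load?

17.9 A

P_out = 3.27 × 746 = 2439 W
P_in = P_out / η = 2439 / 0.787 = 3099 W
I = P_in / (V·cosφ) = 3099 / (240 × 0.72) = 17.9 A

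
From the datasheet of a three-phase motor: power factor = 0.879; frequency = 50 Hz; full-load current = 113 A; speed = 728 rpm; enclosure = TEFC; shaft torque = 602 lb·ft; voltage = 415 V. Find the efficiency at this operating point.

τ = 602 lb·ft × 1.356 = 816.3 N·m
ω = 2π × 728/60 = 76.24 rad/s; P_out = τω = 816.3 × 76.24 = 62235 W
P_in = √3·V_L·I_L·cosφ = 1.732 × 415 × 113 × 0.879 = 71394 W
η = P_out / P_in = 62235 / 71394 = 0.872 = 87.2%

87.2 %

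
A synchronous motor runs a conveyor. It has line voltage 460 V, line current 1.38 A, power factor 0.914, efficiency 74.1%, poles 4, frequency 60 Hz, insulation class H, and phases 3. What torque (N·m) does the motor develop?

P_in = √3·V·I·cosφ = 1.732 × 460 × 1.38 × 0.914 = 1005 W
P_out = η·P_in = 0.741 × 1005 = 745 W
n = n_s = 120×60/4 = 1800 rpm (synchronous)
ω = 2π×1800/60 = 188.5 rad/s
τ = P_out/ω = 745/188.5 = 3.95 N·m

3.95 N·m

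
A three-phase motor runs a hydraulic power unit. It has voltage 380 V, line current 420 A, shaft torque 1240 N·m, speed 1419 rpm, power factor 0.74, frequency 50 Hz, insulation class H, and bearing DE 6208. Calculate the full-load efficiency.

ω = 2π × 1419/60 = 148.6 rad/s; P_out = τω = 1240 × 148.6 = 184264 W
P_in = √3·V_L·I_L·cosφ = 1.732 × 380 × 420 × 0.74 = 204556 W
η = P_out / P_in = 184264 / 204556 = 0.901 = 90.1%

90.1 %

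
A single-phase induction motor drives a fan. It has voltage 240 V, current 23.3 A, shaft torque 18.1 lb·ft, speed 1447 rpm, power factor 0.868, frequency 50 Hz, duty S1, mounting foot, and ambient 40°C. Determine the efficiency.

76.6 %

τ = 18.1 lb·ft × 1.356 = 24.54 N·m
ω = 2π × 1447/60 = 151.5 rad/s; P_out = τω = 24.54 × 151.5 = 3718 W
P_in = V·I·cosφ = 240 × 23.3 × 0.868 = 4854 W
η = P_out / P_in = 3718 / 4854 = 0.766 = 76.6%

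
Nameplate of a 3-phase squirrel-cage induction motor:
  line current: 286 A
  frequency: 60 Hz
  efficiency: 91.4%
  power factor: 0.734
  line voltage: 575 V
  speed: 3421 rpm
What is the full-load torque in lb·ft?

P_in = √3·V·I·cosφ = 1.732 × 575 × 286 × 0.734 = 209063 W
P_out = η·P_in = 0.914 × 209063 = 191084 W
n = 3421 rpm
ω = 2π×3421/60 = 358.2 rad/s
τ = P_out/ω = 191084/358.2 = 533.5 N·m
In lb·ft: 533.5/1.356 = 393 lb·ft

393 lb·ft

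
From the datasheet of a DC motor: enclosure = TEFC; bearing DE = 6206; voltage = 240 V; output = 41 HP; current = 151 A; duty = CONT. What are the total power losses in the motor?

P_in = V·I = 240×151 = 36240 W
P_out = 41×746 = 30586 W
Losses = P_in − P_out = 36240 − 30586 = 5654 W

5.65 kW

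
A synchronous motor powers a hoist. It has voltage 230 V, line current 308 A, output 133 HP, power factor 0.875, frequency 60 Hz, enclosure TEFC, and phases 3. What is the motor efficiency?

92.4 %

P_out = 133 × 746 = 99218 W
P_in = √3·V_L·I_L·cosφ = 1.732 × 230 × 308 × 0.875 = 107358 W
η = P_out / P_in = 99218 / 107358 = 0.924 = 92.4%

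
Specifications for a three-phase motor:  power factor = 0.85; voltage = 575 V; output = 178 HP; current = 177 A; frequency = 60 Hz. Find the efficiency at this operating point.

88.6 %

P_out = 178 × 746 = 132788 W
P_in = √3·V_L·I_L·cosφ = 1.732 × 575 × 177 × 0.85 = 149833 W
η = P_out / P_in = 132788 / 149833 = 0.886 = 88.6%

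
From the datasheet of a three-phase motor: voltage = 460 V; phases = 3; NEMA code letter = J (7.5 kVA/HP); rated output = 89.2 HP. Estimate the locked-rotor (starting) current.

840 A

S_LR = 7.5 × 89.2 = 669 kVA
I_LR = S_LR/(√3·V_L) = 669000/(1.732×460) = 840 A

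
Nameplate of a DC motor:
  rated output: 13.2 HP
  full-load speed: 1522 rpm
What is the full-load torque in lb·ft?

45.6 lb·ft

P_out = 13.2 × 746 = 9847 W
ω = 2π × 1522/60 = 159.4 rad/s
τ = P_out/ω = 9847/159.4 = 61.78 N·m
In lb·ft: 61.78/1.356 = 45.6 lb·ft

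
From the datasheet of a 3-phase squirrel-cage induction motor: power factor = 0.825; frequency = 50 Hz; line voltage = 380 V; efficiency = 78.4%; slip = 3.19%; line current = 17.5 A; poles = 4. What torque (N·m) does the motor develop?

49 N·m

P_in = √3·V·I·cosφ = 1.732 × 380 × 17.5 × 0.825 = 9502 W
P_out = η·P_in = 0.784 × 9502 = 7450 W
n_s = 120×50/4 = 1500 rpm; n = 1500×(1−0.0319) = 1452 rpm
ω = 2π×1452/60 = 152.1 rad/s
τ = P_out/ω = 7450/152.1 = 49 N·m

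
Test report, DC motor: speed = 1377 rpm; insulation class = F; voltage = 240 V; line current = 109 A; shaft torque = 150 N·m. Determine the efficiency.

ω = 2π × 1377/60 = 144.2 rad/s; P_out = τω = 150 × 144.2 = 21630 W
P_in = V·I = 240 × 109 = 26160 W
η = P_out / P_in = 21630 / 26160 = 0.827 = 82.7%

82.7 %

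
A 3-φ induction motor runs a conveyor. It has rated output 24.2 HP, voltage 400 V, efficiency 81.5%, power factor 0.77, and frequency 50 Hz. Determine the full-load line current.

P_out = 24.2 × 746 = 18053 W
P_in = P_out / η = 18053 / 0.815 = 22151 W
I_L = P_in / (√3·V_L·cosφ) = 22151 / (1.732 × 400 × 0.77) = 41.5 A

41.5 A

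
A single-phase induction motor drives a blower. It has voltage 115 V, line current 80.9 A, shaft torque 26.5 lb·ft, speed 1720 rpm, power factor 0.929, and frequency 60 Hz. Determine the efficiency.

τ = 26.5 lb·ft × 1.356 = 35.93 N·m
ω = 2π × 1720/60 = 180.1 rad/s; P_out = τω = 35.93 × 180.1 = 6471 W
P_in = V·I·cosφ = 115 × 80.9 × 0.929 = 8643 W
η = P_out / P_in = 6471 / 8643 = 0.749 = 74.9%

74.9 %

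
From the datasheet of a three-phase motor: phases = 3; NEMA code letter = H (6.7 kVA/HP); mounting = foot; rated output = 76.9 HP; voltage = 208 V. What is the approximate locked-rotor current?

S_LR = 6.7 × 76.9 = 515.23 kVA
I_LR = S_LR/(√3·V_L) = 515230/(1.732×208) = 1430 A

1430 A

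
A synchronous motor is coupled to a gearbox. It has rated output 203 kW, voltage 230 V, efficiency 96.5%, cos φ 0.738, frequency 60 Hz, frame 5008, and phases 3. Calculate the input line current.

716 A

P_out = 203 kW = 203000 W
P_in = P_out / η = 203000 / 0.965 = 210363 W
I_L = P_in / (√3·V_L·cosφ) = 210363 / (1.732 × 230 × 0.738) = 716 A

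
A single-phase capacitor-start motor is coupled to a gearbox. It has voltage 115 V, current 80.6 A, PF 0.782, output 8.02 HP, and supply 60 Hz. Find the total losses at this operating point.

1.27 kW

P_in = V·I·cosφ = 115×80.6×0.782 = 7248 W
P_out = 8.02×746 = 5983 W
Losses = P_in − P_out = 7248 − 5983 = 1265 W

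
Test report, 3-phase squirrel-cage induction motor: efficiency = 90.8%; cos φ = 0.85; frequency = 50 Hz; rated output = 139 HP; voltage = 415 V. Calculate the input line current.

P_out = 139 × 746 = 103694 W
P_in = P_out / η = 103694 / 0.908 = 114200 W
I_L = P_in / (√3·V_L·cosφ) = 114200 / (1.732 × 415 × 0.85) = 187 A

187 A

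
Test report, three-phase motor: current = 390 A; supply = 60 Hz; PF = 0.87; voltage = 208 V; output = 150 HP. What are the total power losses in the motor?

10300 W

P_in = √3·V·I·cosφ = 1.732×208×390×0.87 = 122235 W
P_out = 150×746 = 111900 W
Losses = P_in − P_out = 122235 − 111900 = 10335 W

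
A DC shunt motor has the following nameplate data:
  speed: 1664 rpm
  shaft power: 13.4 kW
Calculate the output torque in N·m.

76.9 N·m

ω = 2π × 1664/60 = 174.3 rad/s
τ = P/ω = 13400/174.3 = 76.9 N·m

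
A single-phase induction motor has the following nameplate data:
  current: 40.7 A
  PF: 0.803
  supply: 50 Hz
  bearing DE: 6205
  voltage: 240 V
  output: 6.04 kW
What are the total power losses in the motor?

P_in = V·I·cosφ = 240×40.7×0.803 = 7844 W
P_out = 6040 W
Losses = P_in − P_out = 7844 − 6040 = 1804 W

1.8 kW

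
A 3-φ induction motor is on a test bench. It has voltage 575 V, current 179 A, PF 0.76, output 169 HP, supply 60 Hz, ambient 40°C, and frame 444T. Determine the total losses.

P_in = √3·V·I·cosφ = 1.732×575×179×0.76 = 135482 W
P_out = 169×746 = 126074 W
Losses = P_in − P_out = 135482 − 126074 = 9408 W

9.41 kW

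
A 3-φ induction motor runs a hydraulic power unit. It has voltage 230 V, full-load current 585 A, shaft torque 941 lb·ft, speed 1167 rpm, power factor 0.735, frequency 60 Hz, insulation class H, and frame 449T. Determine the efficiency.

τ = 941 lb·ft × 1.356 = 1276 N·m
ω = 2π × 1167/60 = 122.2 rad/s; P_out = τω = 1276 × 122.2 = 155927 W
P_in = √3·V_L·I_L·cosφ = 1.732 × 230 × 585 × 0.735 = 171285 W
η = P_out / P_in = 155927 / 171285 = 0.910 = 91.0%

91.0 %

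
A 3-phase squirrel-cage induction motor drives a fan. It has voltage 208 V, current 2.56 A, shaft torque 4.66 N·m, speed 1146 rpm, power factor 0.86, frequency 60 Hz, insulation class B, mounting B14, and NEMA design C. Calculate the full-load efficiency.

ω = 2π × 1146/60 = 120 rad/s; P_out = τω = 4.66 × 120 = 559 W
P_in = √3·V_L·I_L·cosφ = 1.732 × 208 × 2.56 × 0.86 = 793 W
η = P_out / P_in = 559 / 793 = 0.705 = 70.5%

70.5 %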